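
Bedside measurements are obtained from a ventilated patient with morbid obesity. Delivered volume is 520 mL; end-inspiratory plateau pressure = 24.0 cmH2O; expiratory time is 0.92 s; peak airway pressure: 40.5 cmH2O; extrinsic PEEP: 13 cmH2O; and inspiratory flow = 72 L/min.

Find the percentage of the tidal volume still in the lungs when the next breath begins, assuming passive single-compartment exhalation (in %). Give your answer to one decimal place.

Flow: 72 L/min ÷ 60 = 1.2 L/s.
R = (PIP − Pplat)/V̇ = (40.5 − 24.0) / 1.2 = 16.5/1.2 = 13.75 cmH2O·s/L.
C = Vt/(Pplat − PEEP) = 520.0 / (24.0 − 13) = 520.0/11.0 = 47.273 mL/cmH2O.
τ = R × C = 13.75 × 0.04727 L/cmH2O = 0.65 s.
Fraction remaining at end-expiration = e^(−Te/τ) = e^(−0.92/0.65) = 0.2428 → 24.28%.

24.3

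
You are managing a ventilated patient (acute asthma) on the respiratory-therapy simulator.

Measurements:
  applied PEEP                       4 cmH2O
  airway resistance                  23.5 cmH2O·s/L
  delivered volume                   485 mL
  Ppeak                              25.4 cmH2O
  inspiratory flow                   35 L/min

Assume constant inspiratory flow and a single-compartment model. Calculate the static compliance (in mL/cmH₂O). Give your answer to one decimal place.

63.1

Flow: 35 L/min ÷ 60 = 0.5833 L/s.
Equation of motion (constant flow): PIP = Vt/C + R·V̇ + PEEP.
Vt/C = PIP − R·V̇ − PEEP = 25.4 − 23.5×0.5833 − 4 = 25.4 − 13.708 − 4 = 7.692 cmH2O.
C = Vt / 7.692 = 485 / 7.692 = 63.053 mL/cmH2O.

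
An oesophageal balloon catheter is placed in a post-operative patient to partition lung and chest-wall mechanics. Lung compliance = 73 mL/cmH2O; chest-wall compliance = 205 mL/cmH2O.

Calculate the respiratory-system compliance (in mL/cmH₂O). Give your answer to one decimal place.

53.8

Lung and chest wall are elastances in series: 1/Crs = 1/CL + 1/Ccw.
1/Crs = 1/73 + 1/205 = 0.01858.
Crs = 53.821 mL/cmH2O.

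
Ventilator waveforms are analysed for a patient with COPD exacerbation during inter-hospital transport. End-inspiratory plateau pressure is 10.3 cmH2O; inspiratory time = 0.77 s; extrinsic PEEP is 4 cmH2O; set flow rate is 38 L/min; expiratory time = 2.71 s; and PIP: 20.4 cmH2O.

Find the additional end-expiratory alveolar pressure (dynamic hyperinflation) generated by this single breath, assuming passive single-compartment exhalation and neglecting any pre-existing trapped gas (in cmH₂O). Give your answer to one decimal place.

0.7

Flow: 38 L/min ÷ 60 = 0.6333 L/s.
Vt = flow × Ti = 0.6333 L/s × 0.77 s × 1000 mL/L = 487.64 mL.
R = (PIP − Pplat)/V̇ = (20.4 − 10.3) / 0.6333 = 10.1/0.6333 = 15.948 cmH2O·s/L.
C = Vt/(Pplat − PEEP) = 487.64 / (10.3 − 4) = 487.64/6.3 = 77.403 mL/cmH2O.
τ = R × C = 15.948 × 0.0774 L/cmH2O = 1.234 s.
Fraction remaining = e^(−Te/τ) = e^(−2.71/1.234) = 0.1112; trapped volume = 487.64 × 0.1112 = 54.226 mL.
Additional alveolar pressure from trapping ≈ V_trapped / C = 54.226 / 77.403 = 0.7006 cmH2O.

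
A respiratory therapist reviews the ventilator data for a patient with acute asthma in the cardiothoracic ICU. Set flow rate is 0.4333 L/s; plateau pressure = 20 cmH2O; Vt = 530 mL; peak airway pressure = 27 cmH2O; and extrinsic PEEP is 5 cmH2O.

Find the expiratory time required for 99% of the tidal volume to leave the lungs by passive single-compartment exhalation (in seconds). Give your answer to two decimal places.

2.63

R = (PIP − Pplat)/V̇ = (27 − 20) / 0.4333 = 7.0/0.4333 = 16.155 cmH2O·s/L.
C = Vt/(Pplat − PEEP) = 530.0 / (20 − 5) = 530.0/15.0 = 35.333 mL/cmH2O.
τ = R × C = 16.155 × 0.03533 L/cmH2O = 0.5708 s.
t = −τ·ln(1 − 0.99) = −0.5708·ln(0.01) = 2.629 s.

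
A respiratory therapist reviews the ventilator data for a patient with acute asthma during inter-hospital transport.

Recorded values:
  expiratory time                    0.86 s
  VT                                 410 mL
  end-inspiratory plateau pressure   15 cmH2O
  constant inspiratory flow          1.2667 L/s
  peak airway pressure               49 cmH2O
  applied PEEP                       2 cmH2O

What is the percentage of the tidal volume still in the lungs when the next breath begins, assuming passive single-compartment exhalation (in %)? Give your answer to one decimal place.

36.2

R = (PIP − Pplat)/V̇ = (49 − 15) / 1.2667 = 34.0/1.2667 = 26.841 cmH2O·s/L.
C = Vt/(Pplat − PEEP) = 410.0 / (15 − 2) = 410.0/13.0 = 31.538 mL/cmH2O.
τ = R × C = 26.841 × 0.03154 L/cmH2O = 0.8466 s.
Fraction remaining at end-expiration = e^(−Te/τ) = e^(−0.86/0.8466) = 0.3621 → 36.21%.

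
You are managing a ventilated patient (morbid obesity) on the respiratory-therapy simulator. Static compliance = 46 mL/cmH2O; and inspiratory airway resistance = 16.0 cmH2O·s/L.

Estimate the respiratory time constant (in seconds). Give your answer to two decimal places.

0.74

τ = R × C = 16.0 × 46 mL/cmH2O = 16.0 × 0.046 L/cmH2O = 0.736 s.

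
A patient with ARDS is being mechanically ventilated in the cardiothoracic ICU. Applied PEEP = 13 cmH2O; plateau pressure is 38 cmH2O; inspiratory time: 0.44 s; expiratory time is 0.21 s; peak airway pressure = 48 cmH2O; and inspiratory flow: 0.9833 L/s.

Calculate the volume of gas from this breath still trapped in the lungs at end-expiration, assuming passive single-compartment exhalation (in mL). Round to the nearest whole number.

Vt = flow × Ti = 0.9833 L/s × 0.44 s × 1000 mL/L = 432.65 mL.
R = (PIP − Pplat)/V̇ = (48 − 38) / 0.9833 = 10.0/0.9833 = 10.17 cmH2O·s/L.
C = Vt/(Pplat − PEEP) = 432.65 / (38 − 13) = 432.65/25.0 = 17.306 mL/cmH2O.
τ = R × C = 10.17 × 0.01731 L/cmH2O = 0.176 s.
Fraction remaining = e^(−Te/τ) = e^(−0.21/0.176) = 0.3033.
Trapped volume = 432.65 × 0.3033 = 131.22 mL.

131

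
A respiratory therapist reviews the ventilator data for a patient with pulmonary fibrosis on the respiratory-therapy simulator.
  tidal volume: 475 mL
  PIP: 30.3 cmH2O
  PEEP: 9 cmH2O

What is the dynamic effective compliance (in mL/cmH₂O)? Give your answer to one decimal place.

Dynamic compliance = Vt / (PIP − PEEP) = 475 / (30.3 − 9) = 475 / 21.3 = 22.3 mL/cmH2O.

22.3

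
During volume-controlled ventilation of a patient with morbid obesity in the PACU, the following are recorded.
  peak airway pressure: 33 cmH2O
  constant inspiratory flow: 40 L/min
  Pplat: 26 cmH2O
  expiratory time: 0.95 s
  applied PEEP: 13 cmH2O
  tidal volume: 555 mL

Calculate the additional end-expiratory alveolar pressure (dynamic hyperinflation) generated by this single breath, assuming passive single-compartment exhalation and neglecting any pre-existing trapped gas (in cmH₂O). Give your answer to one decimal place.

Flow: 40 L/min ÷ 60 = 0.6667 L/s.
R = (PIP − Pplat)/V̇ = (33 − 26) / 0.6667 = 7.0/0.6667 = 10.499 cmH2O·s/L.
C = Vt/(Pplat − PEEP) = 555.0 / (26 − 13) = 555.0/13.0 = 42.692 mL/cmH2O.
τ = R × C = 10.499 × 0.04269 L/cmH2O = 0.4482 s.
Fraction remaining = e^(−Te/τ) = e^(−0.95/0.4482) = 0.1201; trapped volume = 555.0 × 0.1201 = 66.656 mL.
Additional alveolar pressure from trapping ≈ V_trapped / C = 66.656 / 42.692 = 1.561 cmH2O.

1.6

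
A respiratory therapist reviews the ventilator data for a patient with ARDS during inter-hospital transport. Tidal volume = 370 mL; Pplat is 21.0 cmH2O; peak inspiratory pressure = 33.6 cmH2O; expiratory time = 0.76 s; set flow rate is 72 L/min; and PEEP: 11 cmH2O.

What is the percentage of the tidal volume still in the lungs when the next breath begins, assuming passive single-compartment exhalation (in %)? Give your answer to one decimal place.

Flow: 72 L/min ÷ 60 = 1.2 L/s.
R = (PIP − Pplat)/V̇ = (33.6 − 21.0) / 1.2 = 12.6/1.2 = 10.5 cmH2O·s/L.
C = Vt/(Pplat − PEEP) = 370.0 / (21.0 − 11) = 370.0/10.0 = 37.0 mL/cmH2O.
τ = R × C = 10.5 × 0.037 L/cmH2O = 0.3885 s.
Fraction remaining at end-expiration = e^(−Te/τ) = e^(−0.76/0.3885) = 0.1414 → 14.14%.

14.1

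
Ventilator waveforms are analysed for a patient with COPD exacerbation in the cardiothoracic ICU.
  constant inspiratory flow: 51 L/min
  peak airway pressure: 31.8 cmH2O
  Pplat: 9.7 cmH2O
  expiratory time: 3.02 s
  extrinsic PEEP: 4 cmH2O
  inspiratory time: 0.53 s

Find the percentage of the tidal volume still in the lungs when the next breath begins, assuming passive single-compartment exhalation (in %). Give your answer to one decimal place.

Flow: 51 L/min ÷ 60 = 0.85 L/s.
Vt = flow × Ti = 0.85 L/s × 0.53 s × 1000 mL/L = 450.5 mL.
R = (PIP − Pplat)/V̇ = (31.8 − 9.7) / 0.85 = 22.1/0.85 = 26.0 cmH2O·s/L.
C = Vt/(Pplat − PEEP) = 450.5 / (9.7 − 4) = 450.5/5.7 = 79.035 mL/cmH2O.
τ = R × C = 26.0 × 0.07904 L/cmH2O = 2.055 s.
Fraction remaining at end-expiration = e^(−Te/τ) = e^(−3.02/2.055) = 0.23 → 23.0%.

23.0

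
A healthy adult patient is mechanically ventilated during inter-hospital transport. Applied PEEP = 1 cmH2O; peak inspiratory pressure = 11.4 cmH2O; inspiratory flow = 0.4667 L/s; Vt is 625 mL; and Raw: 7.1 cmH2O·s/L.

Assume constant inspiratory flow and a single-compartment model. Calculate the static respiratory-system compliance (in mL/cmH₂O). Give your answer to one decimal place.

88.2

Equation of motion (constant flow): PIP = Vt/C + R·V̇ + PEEP.
Vt/C = PIP − R·V̇ − PEEP = 11.4 − 7.1×0.4667 − 1 = 11.4 − 3.314 − 1 = 7.086 cmH2O.
C = Vt / 7.086 = 625 / 7.086 = 88.202 mL/cmH2O.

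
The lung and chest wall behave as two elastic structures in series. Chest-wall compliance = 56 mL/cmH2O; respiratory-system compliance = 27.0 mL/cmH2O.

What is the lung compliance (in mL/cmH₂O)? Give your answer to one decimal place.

52.1

1/CL = 1/Crs − 1/Ccw.
1/CL = 1/27.0 − 1/56 = 0.01918.
CL = 52.138 mL/cmH2O.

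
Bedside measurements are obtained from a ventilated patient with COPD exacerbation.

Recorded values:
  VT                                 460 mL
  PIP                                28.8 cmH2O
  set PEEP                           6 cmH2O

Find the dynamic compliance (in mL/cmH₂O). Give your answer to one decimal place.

Dynamic compliance = Vt / (PIP − PEEP) = 460 / (28.8 − 6) = 460 / 22.8 = 20.175 mL/cmH2O.

20.2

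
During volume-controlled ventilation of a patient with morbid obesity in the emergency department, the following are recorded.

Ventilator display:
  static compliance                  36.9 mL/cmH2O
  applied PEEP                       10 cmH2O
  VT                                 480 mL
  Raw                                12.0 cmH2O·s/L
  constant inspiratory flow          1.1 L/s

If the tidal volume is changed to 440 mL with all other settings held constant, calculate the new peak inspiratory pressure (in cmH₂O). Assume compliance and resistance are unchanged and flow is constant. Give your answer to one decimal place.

35.1

PIP = Vt/C + R·V̇ + PEEP (constant-flow equation of motion).
Only the elastic term changes: ΔPIP = ΔVt / C = (440 − 480) / 36.9 = -1.084 cmH2O.
Original PIP = 480/36.9 + 12.0×1.1 + 10 = 36.208 cmH2O; new PIP = 36.208 + (-1.084) = 35.124 cmH2O.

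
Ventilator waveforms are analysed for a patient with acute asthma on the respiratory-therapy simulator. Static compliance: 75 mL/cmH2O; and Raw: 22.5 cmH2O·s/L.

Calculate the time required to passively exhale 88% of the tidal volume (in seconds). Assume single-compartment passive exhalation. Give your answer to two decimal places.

3.58

τ = R × C = 22.5 × 75 mL/cmH2O = 22.5 × 0.075 L/cmH2O = 1.688 s.
Exhaled fraction f = 1 − e^(−t/τ) → t = −τ·ln(1 − f) = −1.688·ln(0.12) = 3.579 s.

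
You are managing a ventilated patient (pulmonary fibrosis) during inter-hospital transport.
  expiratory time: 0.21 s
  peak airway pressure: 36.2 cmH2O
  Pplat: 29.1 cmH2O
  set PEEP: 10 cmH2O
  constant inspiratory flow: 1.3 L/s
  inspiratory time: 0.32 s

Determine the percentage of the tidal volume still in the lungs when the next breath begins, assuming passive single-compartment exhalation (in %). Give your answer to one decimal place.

17.1

Vt = flow × Ti = 1.3 L/s × 0.32 s × 1000 mL/L = 416.0 mL.
R = (PIP − Pplat)/V̇ = (36.2 − 29.1) / 1.3 = 7.1/1.3 = 5.462 cmH2O·s/L.
C = Vt/(Pplat − PEEP) = 416.0 / (29.1 − 10) = 416.0/19.1 = 21.78 mL/cmH2O.
τ = R × C = 5.462 × 0.02178 L/cmH2O = 0.119 s.
Fraction remaining at end-expiration = e^(−Te/τ) = e^(−0.21/0.119) = 0.1712 → 17.12%.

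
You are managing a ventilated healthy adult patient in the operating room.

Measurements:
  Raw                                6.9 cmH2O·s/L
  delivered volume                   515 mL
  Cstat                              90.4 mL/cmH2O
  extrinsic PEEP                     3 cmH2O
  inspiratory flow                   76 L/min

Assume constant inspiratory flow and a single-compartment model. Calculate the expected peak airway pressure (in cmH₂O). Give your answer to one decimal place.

Flow: 76 L/min ÷ 60 = 1.2667 L/s.
Equation of motion (constant flow): PIP = Vt/C + R·V̇ + PEEP.
PIP = 515/90.4 + 6.9×1.2667 + 3 = 5.697 + 8.74 + 3 = 17.437 cmH2O.

17.4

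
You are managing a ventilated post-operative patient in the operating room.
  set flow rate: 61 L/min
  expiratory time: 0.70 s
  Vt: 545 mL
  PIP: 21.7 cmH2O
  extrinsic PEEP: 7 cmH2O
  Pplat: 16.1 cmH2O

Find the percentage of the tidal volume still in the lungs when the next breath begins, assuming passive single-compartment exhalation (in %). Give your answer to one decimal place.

12.0

Flow: 61 L/min ÷ 60 = 1.0167 L/s.
R = (PIP − Pplat)/V̇ = (21.7 − 16.1) / 1.0167 = 5.6/1.0167 = 5.508 cmH2O·s/L.
C = Vt/(Pplat − PEEP) = 545.0 / (16.1 − 7) = 545.0/9.1 = 59.89 mL/cmH2O.
τ = R × C = 5.508 × 0.05989 L/cmH2O = 0.3299 s.
Fraction remaining at end-expiration = e^(−Te/τ) = e^(−0.70/0.3299) = 0.1198 → 11.98%.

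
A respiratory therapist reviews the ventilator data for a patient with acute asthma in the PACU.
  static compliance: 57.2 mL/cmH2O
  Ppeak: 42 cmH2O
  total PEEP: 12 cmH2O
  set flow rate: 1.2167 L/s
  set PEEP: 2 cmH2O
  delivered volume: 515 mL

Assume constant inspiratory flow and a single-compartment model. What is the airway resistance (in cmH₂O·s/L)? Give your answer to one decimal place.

17.3

Total PEEP = 12 cmH2O (set 2 + intrinsic 10); this is the baseline alveolar pressure.
Equation of motion (constant flow): PIP = Vt/C + R·V̇ + PEEP.
R·V̇ = PIP − Vt/C − PEEP = 42 − 515/57.2 − 12 = 42 − 9.003 − 12 = 20.997 cmH2O.
R = 20.997 / 1.2167 = 17.257 cmH2O·s/L.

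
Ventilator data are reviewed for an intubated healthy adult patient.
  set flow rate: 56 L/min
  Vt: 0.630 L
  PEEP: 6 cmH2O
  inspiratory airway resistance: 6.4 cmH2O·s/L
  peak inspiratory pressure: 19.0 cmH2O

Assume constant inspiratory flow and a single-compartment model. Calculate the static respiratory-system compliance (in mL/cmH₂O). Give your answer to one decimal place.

89.7

Flow: 56 L/min ÷ 60 = 0.9333 L/s.
Equation of motion (constant flow): PIP = Vt/C + R·V̇ + PEEP.
Vt/C = PIP − R·V̇ − PEEP = 19.0 − 6.4×0.9333 − 6 = 19.0 − 5.973 − 6 = 7.027 cmH2O.
C = Vt / 7.027 = 630 / 7.027 = 89.654 mL/cmH2O.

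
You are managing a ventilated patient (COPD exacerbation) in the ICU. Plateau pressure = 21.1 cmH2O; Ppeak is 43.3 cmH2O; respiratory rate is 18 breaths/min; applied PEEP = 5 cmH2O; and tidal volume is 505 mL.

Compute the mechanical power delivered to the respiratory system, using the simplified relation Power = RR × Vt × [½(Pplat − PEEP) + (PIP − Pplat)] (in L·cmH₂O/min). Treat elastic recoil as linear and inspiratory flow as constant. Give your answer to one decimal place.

275.0

Per-breath work = Vt × [½(Pplat−PEEP) + (PIP−Pplat)] = 0.505 × [0.5×16.1 + 22.2] = 0.505 × 30.25 = 15.276 L·cmH2O.
Power = 18 × 15.276 = 274.97 L·cmH2O/min.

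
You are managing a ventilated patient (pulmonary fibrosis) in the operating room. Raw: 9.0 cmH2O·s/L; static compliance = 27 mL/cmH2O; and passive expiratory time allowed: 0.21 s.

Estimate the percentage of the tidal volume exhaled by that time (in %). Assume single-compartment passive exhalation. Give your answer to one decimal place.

57.9

τ = R × C = 9.0 × 27 mL/cmH2O = 9.0 × 0.027 L/cmH2O = 0.243 s.
Passive exhalation: V(t)/V₀ = e^(−t/τ) = e^(−0.21/0.243) = 0.4214.
Fraction exhaled = 1 − 0.4214 = 0.5786 → 57.86%.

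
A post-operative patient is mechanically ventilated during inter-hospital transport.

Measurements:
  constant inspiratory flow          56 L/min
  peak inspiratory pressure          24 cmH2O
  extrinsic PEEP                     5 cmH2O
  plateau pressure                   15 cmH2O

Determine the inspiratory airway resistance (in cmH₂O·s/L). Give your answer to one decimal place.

Flow: 56 L/min ÷ 60 = 0.9333 L/s.
Raw = (PIP − Pplat) / flow = (24 − 15) / 0.9333 = 9.0 / 0.9333 = 9.643 cmH2O·s/L.

9.6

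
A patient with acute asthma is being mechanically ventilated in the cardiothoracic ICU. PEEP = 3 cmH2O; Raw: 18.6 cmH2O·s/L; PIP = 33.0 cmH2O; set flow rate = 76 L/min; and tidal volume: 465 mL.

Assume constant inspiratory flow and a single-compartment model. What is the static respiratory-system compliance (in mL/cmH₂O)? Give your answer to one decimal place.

Flow: 76 L/min ÷ 60 = 1.2667 L/s.
Equation of motion (constant flow): PIP = Vt/C + R·V̇ + PEEP.
Vt/C = PIP − R·V̇ − PEEP = 33.0 − 18.6×1.2667 − 3 = 33.0 − 23.561 − 3 = 6.439 cmH2O.
C = Vt / 6.439 = 465 / 6.439 = 72.216 mL/cmH2O.

72.2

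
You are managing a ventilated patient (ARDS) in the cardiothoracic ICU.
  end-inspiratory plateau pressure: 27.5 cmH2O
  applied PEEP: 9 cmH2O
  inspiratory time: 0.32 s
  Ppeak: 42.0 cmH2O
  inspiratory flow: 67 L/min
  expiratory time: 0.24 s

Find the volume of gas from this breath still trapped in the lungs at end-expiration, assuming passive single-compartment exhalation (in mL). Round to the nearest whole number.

137

Flow: 67 L/min ÷ 60 = 1.1167 L/s.
Vt = flow × Ti = 1.1167 L/s × 0.32 s × 1000 mL/L = 357.34 mL.
R = (PIP − Pplat)/V̇ = (42.0 − 27.5) / 1.1167 = 14.5/1.1167 = 12.985 cmH2O·s/L.
C = Vt/(Pplat − PEEP) = 357.34 / (27.5 − 9) = 357.34/18.5 = 19.316 mL/cmH2O.
τ = R × C = 12.985 × 0.01932 L/cmH2O = 0.2509 s.
Fraction remaining = e^(−Te/τ) = e^(−0.24/0.2509) = 0.3842.
Trapped volume = 357.34 × 0.3842 = 137.29 mL.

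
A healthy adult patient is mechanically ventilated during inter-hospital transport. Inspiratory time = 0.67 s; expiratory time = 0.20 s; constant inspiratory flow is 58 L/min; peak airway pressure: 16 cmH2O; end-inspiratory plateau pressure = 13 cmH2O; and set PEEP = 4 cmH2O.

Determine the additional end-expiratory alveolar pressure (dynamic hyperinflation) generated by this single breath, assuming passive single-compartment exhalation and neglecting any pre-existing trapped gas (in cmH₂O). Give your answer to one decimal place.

3.7

Flow: 58 L/min ÷ 60 = 0.9667 L/s.
Vt = flow × Ti = 0.9667 L/s × 0.67 s × 1000 mL/L = 647.69 mL.
R = (PIP − Pplat)/V̇ = (16 − 13) / 0.9667 = 3.0/0.9667 = 3.103 cmH2O·s/L.
C = Vt/(Pplat − PEEP) = 647.69 / (13 − 4) = 647.69/9.0 = 71.966 mL/cmH2O.
τ = R × C = 3.103 × 0.07197 L/cmH2O = 0.2233 s.
Fraction remaining = e^(−Te/τ) = e^(−0.20/0.2233) = 0.4083; trapped volume = 647.69 × 0.4083 = 264.45 mL.
Additional alveolar pressure from trapping ≈ V_trapped / C = 264.45 / 71.966 = 3.675 cmH2O.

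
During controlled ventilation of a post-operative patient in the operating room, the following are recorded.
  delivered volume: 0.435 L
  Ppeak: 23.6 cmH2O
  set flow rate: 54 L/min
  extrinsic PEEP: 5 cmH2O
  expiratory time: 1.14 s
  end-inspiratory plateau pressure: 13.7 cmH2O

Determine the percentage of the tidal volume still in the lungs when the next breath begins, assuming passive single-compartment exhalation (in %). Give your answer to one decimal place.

Flow: 54 L/min ÷ 60 = 0.9 L/s.
R = (PIP − Pplat)/V̇ = (23.6 − 13.7) / 0.9 = 9.9/0.9 = 11.0 cmH2O·s/L.
C = Vt/(Pplat − PEEP) = 435.0 / (13.7 − 5) = 435.0/8.7 = 50.0 mL/cmH2O.
τ = R × C = 11.0 × 0.05 L/cmH2O = 0.55 s.
Fraction remaining at end-expiration = e^(−Te/τ) = e^(−1.14/0.55) = 0.1258 → 12.58%.

12.6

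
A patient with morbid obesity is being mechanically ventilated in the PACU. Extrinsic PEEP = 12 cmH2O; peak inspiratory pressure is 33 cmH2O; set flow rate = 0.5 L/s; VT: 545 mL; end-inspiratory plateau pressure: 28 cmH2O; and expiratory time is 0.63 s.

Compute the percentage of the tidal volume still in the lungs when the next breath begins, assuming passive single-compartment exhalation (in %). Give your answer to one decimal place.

15.7

R = (PIP − Pplat)/V̇ = (33 − 28) / 0.5 = 5.0/0.5 = 10.0 cmH2O·s/L.
C = Vt/(Pplat − PEEP) = 545.0 / (28 − 12) = 545.0/16.0 = 34.063 mL/cmH2O.
τ = R × C = 10.0 × 0.03406 L/cmH2O = 0.3406 s.
Fraction remaining at end-expiration = e^(−Te/τ) = e^(−0.63/0.3406) = 0.1573 → 15.73%.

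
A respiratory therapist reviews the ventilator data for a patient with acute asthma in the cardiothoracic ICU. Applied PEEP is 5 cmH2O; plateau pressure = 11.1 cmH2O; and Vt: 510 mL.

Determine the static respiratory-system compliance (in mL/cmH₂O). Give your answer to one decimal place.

Cstat = Vt / (Pplat − PEEP) = 510 / (11.1 − 5) = 510 / 6.1 = 83.607 mL/cmH2O.

83.6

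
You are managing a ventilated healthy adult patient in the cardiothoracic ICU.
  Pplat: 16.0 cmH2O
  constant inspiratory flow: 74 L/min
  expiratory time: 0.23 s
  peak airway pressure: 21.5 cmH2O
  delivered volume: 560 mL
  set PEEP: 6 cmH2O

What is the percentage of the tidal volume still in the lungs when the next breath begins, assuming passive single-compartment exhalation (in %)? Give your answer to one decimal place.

39.8

Flow: 74 L/min ÷ 60 = 1.2333 L/s.
R = (PIP − Pplat)/V̇ = (21.5 − 16.0) / 1.2333 = 5.5/1.2333 = 4.46 cmH2O·s/L.
C = Vt/(Pplat − PEEP) = 560.0 / (16.0 − 6) = 560.0/10.0 = 56.0 mL/cmH2O.
τ = R × C = 4.46 × 0.056 L/cmH2O = 0.2498 s.
Fraction remaining at end-expiration = e^(−Te/τ) = e^(−0.23/0.2498) = 0.3982 → 39.82%.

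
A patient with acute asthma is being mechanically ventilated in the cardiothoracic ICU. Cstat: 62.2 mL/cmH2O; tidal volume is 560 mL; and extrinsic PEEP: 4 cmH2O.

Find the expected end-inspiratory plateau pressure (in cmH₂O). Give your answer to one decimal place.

Pplat = PEEP + Vt / Cstat = 4 + 560 / 62.2 = 4 + 9.003 = 13.003 cmH2O.

13.0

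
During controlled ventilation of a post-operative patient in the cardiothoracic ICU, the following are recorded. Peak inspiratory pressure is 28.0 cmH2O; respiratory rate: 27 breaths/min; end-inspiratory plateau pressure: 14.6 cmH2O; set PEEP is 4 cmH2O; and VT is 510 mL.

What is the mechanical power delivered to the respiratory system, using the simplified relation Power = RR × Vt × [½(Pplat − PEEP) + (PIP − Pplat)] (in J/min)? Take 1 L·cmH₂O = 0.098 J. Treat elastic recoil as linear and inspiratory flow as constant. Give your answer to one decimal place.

25.2

Per-breath work = Vt × [½(Pplat−PEEP) + (PIP−Pplat)] = 0.510 × [0.5×10.6 + 13.4] = 0.510 × 18.7 = 9.537 L·cmH2O.
Power = 27 × 9.537 = 257.5 L·cmH2O/min.
× 0.098 J/(L·cmH2O) → 25.235 J/min.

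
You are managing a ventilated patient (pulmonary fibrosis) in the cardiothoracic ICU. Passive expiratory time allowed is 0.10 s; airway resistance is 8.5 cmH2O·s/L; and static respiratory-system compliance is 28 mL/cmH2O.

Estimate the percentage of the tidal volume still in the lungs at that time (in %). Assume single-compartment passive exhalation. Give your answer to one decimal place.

τ = R × C = 8.5 × 28 mL/cmH2O = 8.5 × 0.028 L/cmH2O = 0.238 s.
Passive exhalation: V(t)/V₀ = e^(−t/τ) = e^(−0.10/0.238) = 0.6569.
Fraction remaining = 0.6569 → 65.69%.

65.7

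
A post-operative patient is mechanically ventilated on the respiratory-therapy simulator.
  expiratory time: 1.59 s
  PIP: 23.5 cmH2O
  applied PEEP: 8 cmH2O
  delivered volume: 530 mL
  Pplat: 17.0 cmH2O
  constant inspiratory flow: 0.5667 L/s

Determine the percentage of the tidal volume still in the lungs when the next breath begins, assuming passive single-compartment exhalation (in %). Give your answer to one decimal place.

R = (PIP − Pplat)/V̇ = (23.5 − 17.0) / 0.5667 = 6.5/0.5667 = 11.47 cmH2O·s/L.
C = Vt/(Pplat − PEEP) = 530.0 / (17.0 − 8) = 530.0/9.0 = 58.889 mL/cmH2O.
τ = R × C = 11.47 × 0.05889 L/cmH2O = 0.6755 s.
Fraction remaining at end-expiration = e^(−Te/τ) = e^(−1.59/0.6755) = 0.09501 → 9.501%.

9.5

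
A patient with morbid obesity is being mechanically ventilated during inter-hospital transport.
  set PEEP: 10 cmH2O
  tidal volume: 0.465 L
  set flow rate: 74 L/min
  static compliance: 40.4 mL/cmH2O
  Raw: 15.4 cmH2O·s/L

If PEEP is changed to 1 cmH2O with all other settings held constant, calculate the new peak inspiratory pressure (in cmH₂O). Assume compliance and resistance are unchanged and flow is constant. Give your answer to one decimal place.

31.5

Flow: 74 L/min ÷ 60 = 1.2333 L/s.
PIP = Vt/C + R·V̇ + PEEP (constant-flow equation of motion).
Only the baseline term changes: ΔPIP = ΔPEEP = 1 − 10 = -9.0 cmH2O.
Original PIP = 465/40.4 + 15.4×1.2333 + 10 = 40.503 cmH2O; new PIP = 40.503 + (-9.0) = 31.503 cmH2O.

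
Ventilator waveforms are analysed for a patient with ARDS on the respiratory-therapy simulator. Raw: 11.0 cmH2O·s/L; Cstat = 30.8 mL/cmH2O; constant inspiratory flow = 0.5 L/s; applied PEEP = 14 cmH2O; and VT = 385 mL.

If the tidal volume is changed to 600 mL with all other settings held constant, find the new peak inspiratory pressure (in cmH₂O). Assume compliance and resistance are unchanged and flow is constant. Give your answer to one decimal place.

PIP = Vt/C + R·V̇ + PEEP (constant-flow equation of motion).
Only the elastic term changes: ΔPIP = ΔVt / C = (600 − 385) / 30.8 = 6.981 cmH2O.
Original PIP = 385/30.8 + 11.0×0.5 + 14 = 32.0 cmH2O; new PIP = 32.0 + (6.981) = 38.981 cmH2O.

39.0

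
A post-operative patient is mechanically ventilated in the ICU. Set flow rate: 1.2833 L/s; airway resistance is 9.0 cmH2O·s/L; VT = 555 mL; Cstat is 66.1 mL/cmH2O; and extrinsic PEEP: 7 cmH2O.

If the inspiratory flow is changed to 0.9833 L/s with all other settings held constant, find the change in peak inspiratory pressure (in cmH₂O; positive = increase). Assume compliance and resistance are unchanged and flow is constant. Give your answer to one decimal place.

PIP = Vt/C + R·V̇ + PEEP (constant-flow equation of motion).
Only the resistive term changes: ΔPIP = R × ΔV̇ = 9.0 × (0.9833 − 1.2833) = 9.0 × -0.3 = -2.7 cmH2O.

-2.7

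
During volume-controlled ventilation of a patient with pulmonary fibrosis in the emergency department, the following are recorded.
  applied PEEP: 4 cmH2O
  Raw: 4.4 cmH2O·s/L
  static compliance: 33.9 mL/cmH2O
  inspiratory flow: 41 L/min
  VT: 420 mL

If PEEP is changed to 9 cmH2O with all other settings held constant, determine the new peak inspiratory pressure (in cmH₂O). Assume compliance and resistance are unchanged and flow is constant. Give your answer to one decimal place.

24.4

Flow: 41 L/min ÷ 60 = 0.6833 L/s.
PIP = Vt/C + R·V̇ + PEEP (constant-flow equation of motion).
Only the baseline term changes: ΔPIP = ΔPEEP = 9 − 4 = 5.0 cmH2O.
Original PIP = 420/33.9 + 4.4×0.6833 + 4 = 19.396 cmH2O; new PIP = 19.396 + (5.0) = 24.396 cmH2O.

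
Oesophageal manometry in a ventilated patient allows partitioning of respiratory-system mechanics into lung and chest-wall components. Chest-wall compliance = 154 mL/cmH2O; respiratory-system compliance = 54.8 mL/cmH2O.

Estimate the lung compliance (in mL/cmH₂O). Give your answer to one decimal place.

1/CL = 1/Crs − 1/Ccw.
1/CL = 1/54.8 − 1/154 = 0.01175.
CL = 85.106 mL/cmH2O.

85.1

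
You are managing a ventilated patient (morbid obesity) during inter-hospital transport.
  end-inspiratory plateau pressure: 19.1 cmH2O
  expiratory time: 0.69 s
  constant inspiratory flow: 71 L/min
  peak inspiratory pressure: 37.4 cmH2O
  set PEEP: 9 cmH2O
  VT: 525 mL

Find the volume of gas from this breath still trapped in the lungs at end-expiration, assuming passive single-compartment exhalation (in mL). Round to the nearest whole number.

Flow: 71 L/min ÷ 60 = 1.1833 L/s.
R = (PIP − Pplat)/V̇ = (37.4 − 19.1) / 1.1833 = 18.3/1.1833 = 15.465 cmH2O·s/L.
C = Vt/(Pplat − PEEP) = 525.0 / (19.1 − 9) = 525.0/10.1 = 51.98 mL/cmH2O.
τ = R × C = 15.465 × 0.05198 L/cmH2O = 0.8039 s.
Fraction remaining = e^(−Te/τ) = e^(−0.69/0.8039) = 0.4239.
Trapped volume = 525.0 × 0.4239 = 222.55 mL.

223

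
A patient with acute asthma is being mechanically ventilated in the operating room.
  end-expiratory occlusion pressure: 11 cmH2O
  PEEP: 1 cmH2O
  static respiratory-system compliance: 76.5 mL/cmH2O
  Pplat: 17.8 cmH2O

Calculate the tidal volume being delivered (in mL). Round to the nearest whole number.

End-expiratory occlusion gives total PEEP = 11 cmH2O (intrinsic PEEP = 11 − 1 = 10). Use total PEEP for the elastic gradient.
Vt = Cstat × (Pplat − PEEPtotal) = 76.5 × (17.8 − 11) = 76.5 × 6.8 = 520.2 mL.

520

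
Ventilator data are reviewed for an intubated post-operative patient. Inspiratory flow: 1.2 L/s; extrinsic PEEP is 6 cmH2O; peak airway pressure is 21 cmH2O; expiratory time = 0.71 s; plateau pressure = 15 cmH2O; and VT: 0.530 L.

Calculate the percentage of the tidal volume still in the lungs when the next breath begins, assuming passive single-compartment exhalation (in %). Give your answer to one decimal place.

R = (PIP − Pplat)/V̇ = (21 − 15) / 1.2 = 6.0/1.2 = 5.0 cmH2O·s/L.
C = Vt/(Pplat − PEEP) = 530.0 / (15 − 6) = 530.0/9.0 = 58.889 mL/cmH2O.
τ = R × C = 5.0 × 0.05889 L/cmH2O = 0.2945 s.
Fraction remaining at end-expiration = e^(−Te/τ) = e^(−0.71/0.2945) = 0.08974 → 8.974%.

9.0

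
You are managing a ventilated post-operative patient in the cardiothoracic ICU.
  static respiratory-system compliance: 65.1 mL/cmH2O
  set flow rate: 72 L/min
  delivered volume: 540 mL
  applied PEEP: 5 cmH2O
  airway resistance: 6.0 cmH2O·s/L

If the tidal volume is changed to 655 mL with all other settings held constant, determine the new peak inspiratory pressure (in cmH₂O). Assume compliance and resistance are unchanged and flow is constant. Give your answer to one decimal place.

22.3

Flow: 72 L/min ÷ 60 = 1.2 L/s.
PIP = Vt/C + R·V̇ + PEEP (constant-flow equation of motion).
Only the elastic term changes: ΔPIP = ΔVt / C = (655 − 540) / 65.1 = 1.767 cmH2O.
Original PIP = 540/65.1 + 6.0×1.2 + 5 = 20.495 cmH2O; new PIP = 20.495 + (1.767) = 22.262 cmH2O.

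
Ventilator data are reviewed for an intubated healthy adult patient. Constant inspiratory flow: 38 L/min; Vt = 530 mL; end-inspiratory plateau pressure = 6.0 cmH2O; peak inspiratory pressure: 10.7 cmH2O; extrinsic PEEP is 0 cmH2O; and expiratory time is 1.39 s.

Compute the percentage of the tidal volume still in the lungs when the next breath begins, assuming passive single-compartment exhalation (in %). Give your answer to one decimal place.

12.0

Flow: 38 L/min ÷ 60 = 0.6333 L/s.
R = (PIP − Pplat)/V̇ = (10.7 − 6.0) / 0.6333 = 4.7/0.6333 = 7.421 cmH2O·s/L.
C = Vt/(Pplat − PEEP) = 530.0 / (6.0 − 0) = 530.0/6.0 = 88.333 mL/cmH2O.
τ = R × C = 7.421 × 0.08833 L/cmH2O = 0.6555 s.
Fraction remaining at end-expiration = e^(−Te/τ) = e^(−1.39/0.6555) = 0.12 → 12.0%.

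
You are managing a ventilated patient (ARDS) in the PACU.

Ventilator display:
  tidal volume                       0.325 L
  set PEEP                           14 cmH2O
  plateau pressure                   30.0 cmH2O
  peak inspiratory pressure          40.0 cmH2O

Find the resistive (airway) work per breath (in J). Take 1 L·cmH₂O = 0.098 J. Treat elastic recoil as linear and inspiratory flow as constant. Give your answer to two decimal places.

0.32

With constant inspiratory flow the resistive pressure is constant at PIP − Pplat = 40.0 − 30.0 = 10.0 cmH2O, so resistive work = 10.0 × 0.325 = 3.25 L·cmH2O.
× 0.098 J/(L·cmH2O) → 0.3185 J.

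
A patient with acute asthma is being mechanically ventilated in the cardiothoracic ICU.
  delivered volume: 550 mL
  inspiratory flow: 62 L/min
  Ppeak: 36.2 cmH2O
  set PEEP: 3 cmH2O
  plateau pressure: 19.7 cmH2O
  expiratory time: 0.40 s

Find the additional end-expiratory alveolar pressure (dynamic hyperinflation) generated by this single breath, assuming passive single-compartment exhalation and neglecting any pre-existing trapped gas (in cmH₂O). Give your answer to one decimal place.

7.8

Flow: 62 L/min ÷ 60 = 1.0333 L/s.
R = (PIP − Pplat)/V̇ = (36.2 − 19.7) / 1.0333 = 16.5/1.0333 = 15.968 cmH2O·s/L.
C = Vt/(Pplat − PEEP) = 550.0 / (19.7 − 3) = 550.0/16.7 = 32.934 mL/cmH2O.
τ = R × C = 15.968 × 0.03293 L/cmH2O = 0.5258 s.
Fraction remaining = e^(−Te/τ) = e^(−0.40/0.5258) = 0.4673; trapped volume = 550.0 × 0.4673 = 257.02 mL.
Additional alveolar pressure from trapping ≈ V_trapped / C = 257.02 / 32.934 = 7.804 cmH2O.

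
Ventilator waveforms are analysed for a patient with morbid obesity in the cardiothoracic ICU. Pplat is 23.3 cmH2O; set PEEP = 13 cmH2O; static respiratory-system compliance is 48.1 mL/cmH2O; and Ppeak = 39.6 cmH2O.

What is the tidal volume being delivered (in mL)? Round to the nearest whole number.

495

Vt = Cstat × (Pplat − PEEP) = 48.1 × (23.3 − 13) = 48.1 × 10.3 = 495.43 mL.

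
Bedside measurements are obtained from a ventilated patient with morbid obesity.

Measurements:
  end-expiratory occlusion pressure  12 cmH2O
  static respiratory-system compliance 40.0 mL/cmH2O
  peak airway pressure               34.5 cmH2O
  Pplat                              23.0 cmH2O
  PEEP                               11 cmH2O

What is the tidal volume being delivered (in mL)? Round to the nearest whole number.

440

End-expiratory occlusion gives total PEEP = 12 cmH2O (intrinsic PEEP = 12 − 11 = 1). Use total PEEP for the elastic gradient.
Vt = Cstat × (Pplat − PEEPtotal) = 40.0 × (23.0 − 12) = 40.0 × 11.0 = 440.0 mL.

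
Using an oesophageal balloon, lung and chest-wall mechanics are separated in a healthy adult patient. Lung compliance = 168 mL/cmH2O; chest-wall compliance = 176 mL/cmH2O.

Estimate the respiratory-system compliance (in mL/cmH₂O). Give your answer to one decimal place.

86.0

Lung and chest wall are elastances in series: 1/Crs = 1/CL + 1/Ccw.
1/Crs = 1/168 + 1/176 = 0.01163.
Crs = 85.985 mL/cmH2O.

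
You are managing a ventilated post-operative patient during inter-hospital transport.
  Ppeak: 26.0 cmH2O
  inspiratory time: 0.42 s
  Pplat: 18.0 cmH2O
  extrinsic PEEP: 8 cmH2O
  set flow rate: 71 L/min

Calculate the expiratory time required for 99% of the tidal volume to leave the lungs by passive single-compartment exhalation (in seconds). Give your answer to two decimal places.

1.55

Flow: 71 L/min ÷ 60 = 1.1833 L/s.
Vt = flow × Ti = 1.1833 L/s × 0.42 s × 1000 mL/L = 496.99 mL.
R = (PIP − Pplat)/V̇ = (26.0 − 18.0) / 1.1833 = 8.0/1.1833 = 6.761 cmH2O·s/L.
C = Vt/(Pplat − PEEP) = 496.99 / (18.0 − 8) = 496.99/10.0 = 49.699 mL/cmH2O.
τ = R × C = 6.761 × 0.0497 L/cmH2O = 0.336 s.
t = −τ·ln(1 − 0.99) = −0.336·ln(0.01) = 1.547 s.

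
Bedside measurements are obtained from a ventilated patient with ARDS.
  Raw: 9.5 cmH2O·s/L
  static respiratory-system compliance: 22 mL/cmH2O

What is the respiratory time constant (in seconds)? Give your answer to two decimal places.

τ = R × C = 9.5 × 22 mL/cmH2O = 9.5 × 0.022 L/cmH2O = 0.209 s.

0.21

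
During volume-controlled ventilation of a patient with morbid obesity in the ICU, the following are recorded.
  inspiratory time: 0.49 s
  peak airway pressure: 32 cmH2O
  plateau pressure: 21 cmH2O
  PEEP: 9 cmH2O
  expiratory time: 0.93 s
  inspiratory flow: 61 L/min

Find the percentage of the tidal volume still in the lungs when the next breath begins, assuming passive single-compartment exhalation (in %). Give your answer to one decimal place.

Flow: 61 L/min ÷ 60 = 1.0167 L/s.
Vt = flow × Ti = 1.0167 L/s × 0.49 s × 1000 mL/L = 498.18 mL.
R = (PIP − Pplat)/V̇ = (32 − 21) / 1.0167 = 11.0/1.0167 = 10.819 cmH2O·s/L.
C = Vt/(Pplat − PEEP) = 498.18 / (21 − 9) = 498.18/12.0 = 41.515 mL/cmH2O.
τ = R × C = 10.819 × 0.04152 L/cmH2O = 0.4492 s.
Fraction remaining at end-expiration = e^(−Te/τ) = e^(−0.93/0.4492) = 0.1261 → 12.61%.

12.6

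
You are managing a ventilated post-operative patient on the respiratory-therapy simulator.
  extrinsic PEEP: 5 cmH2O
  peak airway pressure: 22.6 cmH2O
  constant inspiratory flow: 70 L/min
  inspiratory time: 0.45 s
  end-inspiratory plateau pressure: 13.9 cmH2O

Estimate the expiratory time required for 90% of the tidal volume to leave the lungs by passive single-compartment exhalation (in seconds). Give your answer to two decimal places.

1.01

Flow: 70 L/min ÷ 60 = 1.1667 L/s.
Vt = flow × Ti = 1.1667 L/s × 0.45 s × 1000 mL/L = 525.02 mL.
R = (PIP − Pplat)/V̇ = (22.6 − 13.9) / 1.1667 = 8.7/1.1667 = 7.457 cmH2O·s/L.
C = Vt/(Pplat − PEEP) = 525.02 / (13.9 − 5) = 525.02/8.9 = 58.991 mL/cmH2O.
τ = R × C = 7.457 × 0.05899 L/cmH2O = 0.4399 s.
t = −τ·ln(1 − 0.90) = −0.4399·ln(0.1) = 1.013 s.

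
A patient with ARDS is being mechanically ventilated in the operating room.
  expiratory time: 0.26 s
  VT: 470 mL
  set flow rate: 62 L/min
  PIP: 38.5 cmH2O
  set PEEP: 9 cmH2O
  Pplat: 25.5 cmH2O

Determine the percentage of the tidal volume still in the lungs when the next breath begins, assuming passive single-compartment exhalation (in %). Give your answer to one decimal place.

48.4

Flow: 62 L/min ÷ 60 = 1.0333 L/s.
R = (PIP − Pplat)/V̇ = (38.5 − 25.5) / 1.0333 = 13.0/1.0333 = 12.581 cmH2O·s/L.
C = Vt/(Pplat − PEEP) = 470.0 / (25.5 − 9) = 470.0/16.5 = 28.485 mL/cmH2O.
τ = R × C = 12.581 × 0.02849 L/cmH2O = 0.3584 s.
Fraction remaining at end-expiration = e^(−Te/τ) = e^(−0.26/0.3584) = 0.4841 → 48.41%.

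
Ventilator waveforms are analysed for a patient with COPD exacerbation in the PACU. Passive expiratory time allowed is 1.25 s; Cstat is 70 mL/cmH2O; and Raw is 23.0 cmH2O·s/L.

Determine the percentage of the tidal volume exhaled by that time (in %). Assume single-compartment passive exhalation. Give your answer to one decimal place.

54.0

τ = R × C = 23.0 × 70 mL/cmH2O = 23.0 × 0.070 L/cmH2O = 1.61 s.
Passive exhalation: V(t)/V₀ = e^(−t/τ) = e^(−1.25/1.61) = 0.4601.
Fraction exhaled = 1 − 0.4601 = 0.5399 → 53.99%.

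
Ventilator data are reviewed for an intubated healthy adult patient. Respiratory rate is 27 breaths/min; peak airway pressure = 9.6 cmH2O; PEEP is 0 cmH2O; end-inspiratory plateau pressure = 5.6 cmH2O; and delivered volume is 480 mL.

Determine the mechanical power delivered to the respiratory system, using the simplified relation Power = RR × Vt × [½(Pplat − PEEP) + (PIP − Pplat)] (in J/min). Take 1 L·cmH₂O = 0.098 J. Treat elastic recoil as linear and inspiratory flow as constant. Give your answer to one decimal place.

8.6

Per-breath work = Vt × [½(Pplat−PEEP) + (PIP−Pplat)] = 0.480 × [0.5×5.6 + 4.0] = 0.480 × 6.8 = 3.264 L·cmH2O.
Power = 27 × 3.264 = 88.128 L·cmH2O/min.
× 0.098 J/(L·cmH2O) → 8.637 J/min.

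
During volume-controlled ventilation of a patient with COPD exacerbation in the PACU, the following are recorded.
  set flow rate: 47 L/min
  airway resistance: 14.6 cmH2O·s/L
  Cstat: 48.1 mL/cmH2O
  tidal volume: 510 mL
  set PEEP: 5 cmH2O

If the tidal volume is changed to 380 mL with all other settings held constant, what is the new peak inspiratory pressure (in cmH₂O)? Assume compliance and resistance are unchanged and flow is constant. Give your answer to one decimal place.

24.3

Flow: 47 L/min ÷ 60 = 0.7833 L/s.
PIP = Vt/C + R·V̇ + PEEP (constant-flow equation of motion).
Only the elastic term changes: ΔPIP = ΔVt / C = (380 − 510) / 48.1 = -2.703 cmH2O.
Original PIP = 510/48.1 + 14.6×0.7833 + 5 = 27.039 cmH2O; new PIP = 27.039 + (-2.703) = 24.336 cmH2O.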